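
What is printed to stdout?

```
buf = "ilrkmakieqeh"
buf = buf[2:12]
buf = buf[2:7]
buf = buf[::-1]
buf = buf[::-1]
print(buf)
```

makie

slice [2:12] → 'rkmakieqeh'
slice [2:7] → 'makie'
reverse → 'eikam'
reverse → 'makie'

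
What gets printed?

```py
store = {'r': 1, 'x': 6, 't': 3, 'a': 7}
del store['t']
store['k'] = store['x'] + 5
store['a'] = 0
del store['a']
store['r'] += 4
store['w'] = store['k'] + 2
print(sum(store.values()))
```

35

del 't' → {'r': 1, 'x': 6, 'a': 7}
store['k'] = store['x']+5 = 11 → {'r': 1, 'x': 6, 'a': 7, 'k': 11}
store['a'] = 0 → {'r': 1, 'x': 6, 'a': 0, 'k': 11}
del 'a' → {'r': 1, 'x': 6, 'k': 11}
store['r'] = 1+4 = 5 → {'r': 5, 'x': 6, 'k': 11}
store['w'] = store['k']+2 = 13 → {'r': 5, 'x': 6, 'k': 11, 'w': 13}
sum of values = 35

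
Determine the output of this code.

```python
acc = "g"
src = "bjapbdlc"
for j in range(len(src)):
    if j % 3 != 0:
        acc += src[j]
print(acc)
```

j=0: skip
j=1: add 'j' → 'gj'
j=2: add 'a' → 'gja'
j=3: skip
j=4: add 'b' → 'gjab'
j=5: add 'd' → 'gjabd'
j=6: skip
j=7: add 'c' → 'gjabdc'

gjabdc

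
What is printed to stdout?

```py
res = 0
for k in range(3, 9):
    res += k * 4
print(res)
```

132

k=3: res = 0+3*4 = 12
k=4: res = 12+4*4 = 28
k=5: res = 28+5*4 = 48
k=6: res = 48+6*4 = 72
k=7: res = 72+7*4 = 100
k=8: res = 100+8*4 = 132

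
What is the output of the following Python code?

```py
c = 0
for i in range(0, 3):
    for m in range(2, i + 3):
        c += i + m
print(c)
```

24

i=0,m=2: c = 0+2 = 2
i=1,m=2: c = 2+3 = 5
i=1,m=3: c = 5+4 = 9
i=2,m=2: c = 9+4 = 13
i=2,m=3: c = 13+5 = 18
i=2,m=4: c = 18+6 = 24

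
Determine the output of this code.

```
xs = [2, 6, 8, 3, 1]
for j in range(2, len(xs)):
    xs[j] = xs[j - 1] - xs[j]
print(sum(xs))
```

j=2: xs[2] = 6-8 = -2 → [2, 6, -2, 3, 1]
j=3: xs[3] = (-2)-3 = -5 → [2, 6, -2, -5, 1]
j=4: xs[4] = (-5)-1 = -6 → [2, 6, -2, -5, -6]
sum = -5

-5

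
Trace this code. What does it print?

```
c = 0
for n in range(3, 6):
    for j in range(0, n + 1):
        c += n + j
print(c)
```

n=3,j=0: c = 0+3 = 3
n=3,j=1: c = 3+4 = 7
n=3,j=2: c = 7+5 = 12
n=3,j=3: c = 12+6 = 18
n=4,j=0: c = 18+4 = 22
n=4,j=1: c = 22+5 = 27
n=4,j=2: c = 27+6 = 33
n=4,j=3: c = 33+7 = 40
n=4,j=4: c = 40+8 = 48
n=5,j=0: c = 48+5 = 53
n=5,j=1: c = 53+6 = 59
n=5,j=2: c = 59+7 = 66
n=5,j=3: c = 66+8 = 74
n=5,j=4: c = 74+9 = 83
n=5,j=5: c = 83+10 = 93

93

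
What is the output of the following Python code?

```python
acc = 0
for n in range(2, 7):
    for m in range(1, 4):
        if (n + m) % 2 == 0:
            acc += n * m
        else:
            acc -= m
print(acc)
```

n=2,m=1: odd sum, acc = 0-1 = -1
n=2,m=2: even sum, acc = (-1)+4 = 3
n=2,m=3: odd sum, acc = 3-3 = 0
n=3,m=1: even sum, acc = 0+3 = 3
n=3,m=2: odd sum, acc = 3-2 = 1
n=3,m=3: even sum, acc = 1+9 = 10
n=4,m=1: odd sum, acc = 10-1 = 9
n=4,m=2: even sum, acc = 9+8 = 17
n=4,m=3: odd sum, acc = 17-3 = 14
n=5,m=1: even sum, acc = 14+5 = 19
n=5,m=2: odd sum, acc = 19-2 = 17
n=5,m=3: even sum, acc = 17+15 = 32
n=6,m=1: odd sum, acc = 32-1 = 31
n=6,m=2: even sum, acc = 31+12 = 43
n=6,m=3: odd sum, acc = 43-3 = 40

40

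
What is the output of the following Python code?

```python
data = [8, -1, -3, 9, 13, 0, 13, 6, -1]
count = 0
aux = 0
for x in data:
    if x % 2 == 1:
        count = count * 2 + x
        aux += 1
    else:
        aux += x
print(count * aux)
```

1380

x=8: not odd; aux=8
x=-1: odd, count = 0*2+(-1) = -1; aux=9
x=-3: odd, count = (-1)*2+(-3) = -5; aux=10
x=9: odd, count = (-5)*2+9 = -1; aux=11
x=13: odd, count = (-1)*2+13 = 11; aux=12
x=0: not odd; aux=12
x=13: odd, count = 11*2+13 = 35; aux=13
x=6: not odd; aux=19
x=-1: odd, count = 35*2+(-1) = 69; aux=20
count*aux = 69*20 = 1380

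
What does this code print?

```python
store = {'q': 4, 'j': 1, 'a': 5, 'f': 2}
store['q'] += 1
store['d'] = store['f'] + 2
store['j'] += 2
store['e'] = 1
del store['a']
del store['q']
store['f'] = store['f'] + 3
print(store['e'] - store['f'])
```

store['q'] = 4+1 = 5 → {'q': 5, 'j': 1, 'a': 5, 'f': 2}
store['d'] = store['f']+2 = 4 → {'q': 5, 'j': 1, 'a': 5, 'f': 2, 'd': 4}
store['j'] = 1+2 = 3 → {'q': 5, 'j': 3, 'a': 5, 'f': 2, 'd': 4}
store['e'] = 1 → {'q': 5, 'j': 3, 'a': 5, 'f': 2, 'd': 4, 'e': 1}
del 'a' → {'q': 5, 'j': 3, 'f': 2, 'd': 4, 'e': 1}
del 'q' → {'j': 3, 'f': 2, 'd': 4, 'e': 1}
store['f'] = store['f']+3 = 5 → {'j': 3, 'f': 5, 'd': 4, 'e': 1}
store['e']-store['f'] = 1-5 = -4

-4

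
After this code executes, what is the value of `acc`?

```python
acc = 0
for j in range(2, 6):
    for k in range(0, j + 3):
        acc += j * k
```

j=2,k=0: acc = 0+0 = 0
j=2,k=1: acc = 0+2 = 2
j=2,k=2: acc = 2+4 = 6
j=2,k=3: acc = 6+6 = 12
j=2,k=4: acc = 12+8 = 20
j=3,k=0: acc = 20+0 = 20
j=3,k=1: acc = 20+3 = 23
j=3,k=2: acc = 23+6 = 29
j=3,k=3: acc = 29+9 = 38
j=3,k=4: acc = 38+12 = 50
j=3,k=5: acc = 50+15 = 65
j=4,k=0: acc = 65+0 = 65
j=4,k=1: acc = 65+4 = 69
j=4,k=2: acc = 69+8 = 77
j=4,k=3: acc = 77+12 = 89
j=4,k=4: acc = 89+16 = 105
j=4,k=5: acc = 105+20 = 125
j=4,k=6: acc = 125+24 = 149
j=5,k=0: acc = 149+0 = 149
j=5,k=1: acc = 149+5 = 154
j=5,k=2: acc = 154+10 = 164
j=5,k=3: acc = 164+15 = 179
j=5,k=4: acc = 179+20 = 199
j=5,k=5: acc = 199+25 = 224
j=5,k=6: acc = 224+30 = 254
j=5,k=7: acc = 254+35 = 289

289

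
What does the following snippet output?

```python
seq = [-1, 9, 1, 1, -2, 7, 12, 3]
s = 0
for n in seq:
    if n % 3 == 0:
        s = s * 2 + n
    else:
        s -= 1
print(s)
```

39

n=-1: not %3==0, s = 0-1 = -1
n=9: %3==0, s = (-1)*2+9 = 7
n=1: not %3==0, s = 7-1 = 6
n=1: not %3==0, s = 6-1 = 5
n=-2: not %3==0, s = 5-1 = 4
n=7: not %3==0, s = 4-1 = 3
n=12: %3==0, s = 3*2+12 = 18
n=3: %3==0, s = 18*2+3 = 39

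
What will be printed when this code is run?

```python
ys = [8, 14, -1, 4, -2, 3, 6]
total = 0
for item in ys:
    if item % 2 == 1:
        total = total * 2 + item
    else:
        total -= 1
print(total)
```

-12

item=8: not odd, total = 0-1 = -1
item=14: not odd, total = (-1)-1 = -2
item=-1: odd, total = (-2)*2+(-1) = -5
item=4: not odd, total = (-5)-1 = -6
item=-2: not odd, total = (-6)-1 = -7
item=3: odd, total = (-7)*2+3 = -11
item=6: not odd, total = (-11)-1 = -12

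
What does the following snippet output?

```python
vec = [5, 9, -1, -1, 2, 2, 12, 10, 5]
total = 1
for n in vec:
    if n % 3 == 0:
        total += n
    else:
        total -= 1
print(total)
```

n=5: not %3==0, total = 1-1 = 0
n=9: %3==0, total = 0+9 = 9
n=-1: not %3==0, total = 9-1 = 8
n=-1: not %3==0, total = 8-1 = 7
n=2: not %3==0, total = 7-1 = 6
n=2: not %3==0, total = 6-1 = 5
n=12: %3==0, total = 5+12 = 17
n=10: not %3==0, total = 17-1 = 16
n=5: not %3==0, total = 16-1 = 15

15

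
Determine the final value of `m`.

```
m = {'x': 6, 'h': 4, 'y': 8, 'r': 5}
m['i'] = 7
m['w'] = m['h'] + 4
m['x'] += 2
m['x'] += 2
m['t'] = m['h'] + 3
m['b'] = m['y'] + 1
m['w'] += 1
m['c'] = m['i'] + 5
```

{'x': 10, 'h': 4, 'y': 8, 'r': 5, 'i': 7, 'w': 9, 't': 7, 'b': 9, 'c': 12}

m['i'] = 7 → {'x': 6, 'h': 4, 'y': 8, 'r': 5, 'i': 7}
m['w'] = m['h']+4 = 8 → {'x': 6, 'h': 4, 'y': 8, 'r': 5, 'i': 7, 'w': 8}
m['x'] = 6+2 = 8 → {'x': 8, 'h': 4, 'y': 8, 'r': 5, 'i': 7, 'w': 8}
m['x'] = 8+2 = 10 → {'x': 10, 'h': 4, 'y': 8, 'r': 5, 'i': 7, 'w': 8}
m['t'] = m['h']+3 = 7 → {'x': 10, 'h': 4, 'y': 8, 'r': 5, 'i': 7, 'w': 8, 't': 7}
m['b'] = m['y']+1 = 9 → {'x': 10, 'h': 4, 'y': 8, 'r': 5, 'i': 7, 'w': 8, 't': 7, 'b': 9}
m['w'] = 8+1 = 9 → {'x': 10, 'h': 4, 'y': 8, 'r': 5, 'i': 7, 'w': 9, 't': 7, 'b': 9}
m['c'] = m['i']+5 = 12 → {'x': 10, 'h': 4, 'y': 8, 'r': 5, 'i': 7, 'w': 9, 't': 7, 'b': 9, 'c': 12}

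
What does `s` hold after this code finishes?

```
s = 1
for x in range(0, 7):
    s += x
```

22

x=0: s = 1+0 = 1
x=1: s = 1+1 = 2
x=2: s = 2+2 = 4
x=3: s = 4+3 = 7
x=4: s = 7+4 = 11
x=5: s = 11+5 = 16
x=6: s = 16+6 = 22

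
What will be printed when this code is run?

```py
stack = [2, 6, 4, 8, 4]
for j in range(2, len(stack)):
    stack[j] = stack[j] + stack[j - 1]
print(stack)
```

[2, 6, 10, 18, 22]

j=2: stack[2] = 4+6 = 10 → [2, 6, 10, 8, 4]
j=3: stack[3] = 8+10 = 18 → [2, 6, 10, 18, 4]
j=4: stack[4] = 4+18 = 22 → [2, 6, 10, 18, 22]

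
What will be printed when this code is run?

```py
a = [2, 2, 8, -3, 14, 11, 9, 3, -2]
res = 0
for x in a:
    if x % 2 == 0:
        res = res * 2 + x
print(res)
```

106

x=2: even, res = 0*2+2 = 2
x=2: even, res = 2*2+2 = 6
x=8: even, res = 6*2+8 = 20
x=-3: not even
x=14: even, res = 20*2+14 = 54
x=11: not even
x=9: not even
x=3: not even
x=-2: even, res = 54*2+(-2) = 106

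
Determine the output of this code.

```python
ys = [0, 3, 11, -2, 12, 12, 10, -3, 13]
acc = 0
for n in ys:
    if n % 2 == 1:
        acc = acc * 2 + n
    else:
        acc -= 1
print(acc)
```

n=0: not odd, acc = 0-1 = -1
n=3: odd, acc = (-1)*2+3 = 1
n=11: odd, acc = 1*2+11 = 13
n=-2: not odd, acc = 13-1 = 12
n=12: not odd, acc = 12-1 = 11
n=12: not odd, acc = 11-1 = 10
n=10: not odd, acc = 10-1 = 9
n=-3: odd, acc = 9*2+(-3) = 15
n=13: odd, acc = 15*2+13 = 43

43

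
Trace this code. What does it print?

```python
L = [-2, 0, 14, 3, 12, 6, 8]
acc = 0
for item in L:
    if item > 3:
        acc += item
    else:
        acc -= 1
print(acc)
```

item=-2: not >3, acc = 0-1 = -1
item=0: not >3, acc = (-1)-1 = -2
item=14: >3, acc = (-2)+14 = 12
item=3: not >3, acc = 12-1 = 11
item=12: >3, acc = 11+12 = 23
item=6: >3, acc = 23+6 = 29
item=8: >3, acc = 29+8 = 37

37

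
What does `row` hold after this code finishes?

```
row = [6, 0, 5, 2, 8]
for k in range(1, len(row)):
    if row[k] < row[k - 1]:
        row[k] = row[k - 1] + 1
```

[6, 7, 8, 9, 10]

k=1: 0<6, row[1] = 6+1 = 7 → [6, 7, 5, 2, 8]
k=2: 5<7, row[2] = 7+1 = 8 → [6, 7, 8, 2, 8]
k=3: 2<8, row[3] = 8+1 = 9 → [6, 7, 8, 9, 8]
k=4: 8<9, row[4] = 9+1 = 10 → [6, 7, 8, 9, 10]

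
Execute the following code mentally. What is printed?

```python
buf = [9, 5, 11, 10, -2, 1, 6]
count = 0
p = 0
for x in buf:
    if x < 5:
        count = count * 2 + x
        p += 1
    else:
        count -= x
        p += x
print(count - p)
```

-192

x=9: not <5, count = 0-9 = -9; p=9
x=5: not <5, count = (-9)-5 = -14; p=14
x=11: not <5, count = (-14)-11 = -25; p=25
x=10: not <5, count = (-25)-10 = -35; p=35
x=-2: <5, count = (-35)*2+(-2) = -72; p=36
x=1: <5, count = (-72)*2+1 = -143; p=37
x=6: not <5, count = (-143)-6 = -149; p=43
count-p = (-149)-43 = -192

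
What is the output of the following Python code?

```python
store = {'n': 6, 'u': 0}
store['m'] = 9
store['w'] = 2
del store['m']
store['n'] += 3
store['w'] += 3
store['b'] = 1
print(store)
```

store['m'] = 9 → {'n': 6, 'u': 0, 'm': 9}
store['w'] = 2 → {'n': 6, 'u': 0, 'm': 9, 'w': 2}
del 'm' → {'n': 6, 'u': 0, 'w': 2}
store['n'] = 6+3 = 9 → {'n': 9, 'u': 0, 'w': 2}
store['w'] = 2+3 = 5 → {'n': 9, 'u': 0, 'w': 5}
store['b'] = 1 → {'n': 9, 'u': 0, 'w': 5, 'b': 1}

{'n': 9, 'u': 0, 'w': 5, 'b': 1}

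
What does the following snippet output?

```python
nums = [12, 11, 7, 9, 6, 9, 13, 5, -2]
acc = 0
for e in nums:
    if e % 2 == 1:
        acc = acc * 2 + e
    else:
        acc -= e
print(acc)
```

-211

e=12: not odd, acc = 0-12 = -12
e=11: odd, acc = (-12)*2+11 = -13
e=7: odd, acc = (-13)*2+7 = -19
e=9: odd, acc = (-19)*2+9 = -29
e=6: not odd, acc = (-29)-6 = -35
e=9: odd, acc = (-35)*2+9 = -61
e=13: odd, acc = (-61)*2+13 = -109
e=5: odd, acc = (-109)*2+5 = -213
e=-2: not odd, acc = (-213)-(-2) = -211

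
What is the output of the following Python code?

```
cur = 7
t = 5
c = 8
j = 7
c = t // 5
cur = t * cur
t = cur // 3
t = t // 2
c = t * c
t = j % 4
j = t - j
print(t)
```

3

c = 5//5 = 1
cur = 5*7 = 35
t = 35//3 = 11
t = 11//2 = 5
c = 5*1 = 5
t = 7%4 = 3
j = 3-7 = -4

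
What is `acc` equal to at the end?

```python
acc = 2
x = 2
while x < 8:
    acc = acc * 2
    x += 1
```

x=2: acc = 2*2 = 4
x=3: acc = 4*2 = 8
x=4: acc = 8*2 = 16
x=5: acc = 16*2 = 32
x=6: acc = 32*2 = 64
x=7: acc = 64*2 = 128

128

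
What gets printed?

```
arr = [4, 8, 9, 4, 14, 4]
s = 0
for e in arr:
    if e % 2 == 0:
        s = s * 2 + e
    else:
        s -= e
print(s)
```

104

e=4: even, s = 0*2+4 = 4
e=8: even, s = 4*2+8 = 16
e=9: not even, s = 16-9 = 7
e=4: even, s = 7*2+4 = 18
e=14: even, s = 18*2+14 = 50
e=4: even, s = 50*2+4 = 104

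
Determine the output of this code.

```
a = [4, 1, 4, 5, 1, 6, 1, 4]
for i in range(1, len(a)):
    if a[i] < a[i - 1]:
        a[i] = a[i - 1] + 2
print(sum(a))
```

i=1: 1<4, a[1] = 4+2 = 6 → [4, 6, 4, 5, 1, 6, 1, 4]
i=2: 4<6, a[2] = 6+2 = 8 → [4, 6, 8, 5, 1, 6, 1, 4]
i=3: 5<8, a[3] = 8+2 = 10 → [4, 6, 8, 10, 1, 6, 1, 4]
i=4: 1<10, a[4] = 10+2 = 12 → [4, 6, 8, 10, 12, 6, 1, 4]
i=5: 6<12, a[5] = 12+2 = 14 → [4, 6, 8, 10, 12, 14, 1, 4]
i=6: 1<14, a[6] = 14+2 = 16 → [4, 6, 8, 10, 12, 14, 16, 4]
i=7: 4<16, a[7] = 16+2 = 18 → [4, 6, 8, 10, 12, 14, 16, 18]
sum = 88

88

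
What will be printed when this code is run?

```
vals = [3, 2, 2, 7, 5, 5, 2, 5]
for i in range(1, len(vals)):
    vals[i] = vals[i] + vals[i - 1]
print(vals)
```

[3, 5, 7, 14, 19, 24, 26, 31]

i=1: vals[1] = 2+3 = 5 → [3, 5, 2, 7, 5, 5, 2, 5]
i=2: vals[2] = 2+5 = 7 → [3, 5, 7, 7, 5, 5, 2, 5]
i=3: vals[3] = 7+7 = 14 → [3, 5, 7, 14, 5, 5, 2, 5]
i=4: vals[4] = 5+14 = 19 → [3, 5, 7, 14, 19, 5, 2, 5]
i=5: vals[5] = 5+19 = 24 → [3, 5, 7, 14, 19, 24, 2, 5]
i=6: vals[6] = 2+24 = 26 → [3, 5, 7, 14, 19, 24, 26, 5]
i=7: vals[7] = 5+26 = 31 → [3, 5, 7, 14, 19, 24, 26, 31]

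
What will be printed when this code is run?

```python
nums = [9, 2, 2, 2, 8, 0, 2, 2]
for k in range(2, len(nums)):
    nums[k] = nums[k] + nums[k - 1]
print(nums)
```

[9, 2, 4, 6, 14, 14, 16, 18]

k=2: nums[2] = 2+2 = 4 → [9, 2, 4, 2, 8, 0, 2, 2]
k=3: nums[3] = 2+4 = 6 → [9, 2, 4, 6, 8, 0, 2, 2]
k=4: nums[4] = 8+6 = 14 → [9, 2, 4, 6, 14, 0, 2, 2]
k=5: nums[5] = 0+14 = 14 → [9, 2, 4, 6, 14, 14, 2, 2]
k=6: nums[6] = 2+14 = 16 → [9, 2, 4, 6, 14, 14, 16, 2]
k=7: nums[7] = 2+16 = 18 → [9, 2, 4, 6, 14, 14, 16, 18]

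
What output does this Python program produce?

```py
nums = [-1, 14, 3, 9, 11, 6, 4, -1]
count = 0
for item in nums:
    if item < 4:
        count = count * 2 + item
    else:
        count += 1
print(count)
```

13

item=-1: <4, count = 0*2+(-1) = -1
item=14: not <4, count = (-1)+1 = 0
item=3: <4, count = 0*2+3 = 3
item=9: not <4, count = 3+1 = 4
item=11: not <4, count = 4+1 = 5
item=6: not <4, count = 5+1 = 6
item=4: not <4, count = 6+1 = 7
item=-1: <4, count = 7*2+(-1) = 13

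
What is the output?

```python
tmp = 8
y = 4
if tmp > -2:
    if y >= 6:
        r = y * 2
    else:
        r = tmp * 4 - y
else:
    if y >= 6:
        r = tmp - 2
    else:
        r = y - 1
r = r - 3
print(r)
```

25

tmp=8, y=4
tmp > -2 is True; y >= 6 is False
→ r = tmp * 4 - y = 28
r = 28-3 = 25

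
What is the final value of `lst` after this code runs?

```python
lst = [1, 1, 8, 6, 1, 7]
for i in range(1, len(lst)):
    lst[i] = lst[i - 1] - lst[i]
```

[1, 0, -8, -14, -15, -22]

i=1: lst[1] = 1-1 = 0 → [1, 0, 8, 6, 1, 7]
i=2: lst[2] = 0-8 = -8 → [1, 0, -8, 6, 1, 7]
i=3: lst[3] = (-8)-6 = -14 → [1, 0, -8, -14, 1, 7]
i=4: lst[4] = (-14)-1 = -15 → [1, 0, -8, -14, -15, 7]
i=5: lst[5] = (-15)-7 = -22 → [1, 0, -8, -14, -15, -22]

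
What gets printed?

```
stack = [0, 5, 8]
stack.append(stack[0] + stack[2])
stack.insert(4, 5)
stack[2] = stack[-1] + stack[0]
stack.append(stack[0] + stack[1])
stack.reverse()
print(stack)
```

append stack[0]+stack[2] = 0+8 = 8 → [0, 5, 8, 8]
insert 5 at 4 → [0, 5, 8, 8, 5]
stack[2] = stack[-1]+stack[0] = 5+0 = 5 → [0, 5, 5, 8, 5]
append stack[0]+stack[1] = 0+5 = 5 → [0, 5, 5, 8, 5, 5]
reverse → [5, 5, 8, 5, 5, 0]

[5, 5, 8, 5, 5, 0]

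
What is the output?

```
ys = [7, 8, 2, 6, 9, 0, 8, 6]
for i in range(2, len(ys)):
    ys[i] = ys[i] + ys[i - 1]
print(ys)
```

i=2: ys[2] = 2+8 = 10 → [7, 8, 10, 6, 9, 0, 8, 6]
i=3: ys[3] = 6+10 = 16 → [7, 8, 10, 16, 9, 0, 8, 6]
i=4: ys[4] = 9+16 = 25 → [7, 8, 10, 16, 25, 0, 8, 6]
i=5: ys[5] = 0+25 = 25 → [7, 8, 10, 16, 25, 25, 8, 6]
i=6: ys[6] = 8+25 = 33 → [7, 8, 10, 16, 25, 25, 33, 6]
i=7: ys[7] = 6+33 = 39 → [7, 8, 10, 16, 25, 25, 33, 39]

[7, 8, 10, 16, 25, 25, 33, 39]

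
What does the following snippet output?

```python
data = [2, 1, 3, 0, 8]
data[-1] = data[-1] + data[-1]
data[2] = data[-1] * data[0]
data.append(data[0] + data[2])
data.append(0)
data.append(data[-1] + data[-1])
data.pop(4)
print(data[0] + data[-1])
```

2

data[-1] = data[-1]+data[-1] = 8+8 = 16 → [2, 1, 3, 0, 16]
data[2] = data[-1]*data[0] = 16*2 = 32 → [2, 1, 32, 0, 16]
append data[0]+data[2] = 2+32 = 34 → [2, 1, 32, 0, 16, 34]
append 0 → [2, 1, 32, 0, 16, 34, 0]
append data[-1]+data[-1] = 0+0 = 0 → [2, 1, 32, 0, 16, 34, 0, 0]
pop(4) removes 16 → [2, 1, 32, 0, 34, 0, 0]
data[0]+data[-1] = 2+0 = 2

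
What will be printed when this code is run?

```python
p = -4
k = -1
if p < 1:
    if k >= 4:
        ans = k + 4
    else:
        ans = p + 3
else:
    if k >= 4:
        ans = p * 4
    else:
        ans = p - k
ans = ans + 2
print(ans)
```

1

p=-4, k=-1
p < 1 is True; k >= 4 is False
→ ans = p + 3 = -1
ans = (-1)+2 = 1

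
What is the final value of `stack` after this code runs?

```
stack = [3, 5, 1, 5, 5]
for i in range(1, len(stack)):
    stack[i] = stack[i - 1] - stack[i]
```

[3, -2, -3, -8, -13]

i=1: stack[1] = 3-5 = -2 → [3, -2, 1, 5, 5]
i=2: stack[2] = (-2)-1 = -3 → [3, -2, -3, 5, 5]
i=3: stack[3] = (-3)-5 = -8 → [3, -2, -3, -8, 5]
i=4: stack[4] = (-8)-5 = -13 → [3, -2, -3, -8, -13]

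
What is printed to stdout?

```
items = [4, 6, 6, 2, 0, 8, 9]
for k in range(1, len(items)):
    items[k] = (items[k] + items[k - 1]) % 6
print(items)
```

[4, 4, 4, 0, 0, 2, 5]

k=1: items[1] = (6+4)%6 = 4 → [4, 4, 6, 2, 0, 8, 9]
k=2: items[2] = (6+4)%6 = 4 → [4, 4, 4, 2, 0, 8, 9]
k=3: items[3] = (2+4)%6 = 0 → [4, 4, 4, 0, 0, 8, 9]
k=4: items[4] = (0+0)%6 = 0 → [4, 4, 4, 0, 0, 8, 9]
k=5: items[5] = (8+0)%6 = 2 → [4, 4, 4, 0, 0, 2, 9]
k=6: items[6] = (9+2)%6 = 5 → [4, 4, 4, 0, 0, 2, 5]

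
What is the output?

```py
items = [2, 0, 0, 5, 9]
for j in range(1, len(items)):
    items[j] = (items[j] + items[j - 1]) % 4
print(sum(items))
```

j=1: items[1] = (0+2)%4 = 2 → [2, 2, 0, 5, 9]
j=2: items[2] = (0+2)%4 = 2 → [2, 2, 2, 5, 9]
j=3: items[3] = (5+2)%4 = 3 → [2, 2, 2, 3, 9]
j=4: items[4] = (9+3)%4 = 0 → [2, 2, 2, 3, 0]
sum = 9

9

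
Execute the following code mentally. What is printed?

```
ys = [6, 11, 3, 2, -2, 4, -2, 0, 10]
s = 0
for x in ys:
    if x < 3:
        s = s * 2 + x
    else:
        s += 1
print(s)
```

57

x=6: not <3, s = 0+1 = 1
x=11: not <3, s = 1+1 = 2
x=3: not <3, s = 2+1 = 3
x=2: <3, s = 3*2+2 = 8
x=-2: <3, s = 8*2+(-2) = 14
x=4: not <3, s = 14+1 = 15
x=-2: <3, s = 15*2+(-2) = 28
x=0: <3, s = 28*2+0 = 56
x=10: not <3, s = 56+1 = 57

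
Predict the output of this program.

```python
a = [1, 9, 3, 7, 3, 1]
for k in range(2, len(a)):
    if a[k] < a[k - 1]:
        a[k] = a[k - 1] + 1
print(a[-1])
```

13

k=2: 3<9, a[2] = 9+1 = 10 → [1, 9, 10, 7, 3, 1]
k=3: 7<10, a[3] = 10+1 = 11 → [1, 9, 10, 11, 3, 1]
k=4: 3<11, a[4] = 11+1 = 12 → [1, 9, 10, 11, 12, 1]
k=5: 1<12, a[5] = 12+1 = 13 → [1, 9, 10, 11, 12, 13]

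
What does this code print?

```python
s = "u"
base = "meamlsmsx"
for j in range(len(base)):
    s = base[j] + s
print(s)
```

j=0: prepend 'm' → 'mu'
j=1: prepend 'e' → 'emu'
j=2: prepend 'a' → 'aemu'
j=3: prepend 'm' → 'maemu'
j=4: prepend 'l' → 'lmaemu'
j=5: prepend 's' → 'slmaemu'
j=6: prepend 'm' → 'mslmaemu'
j=7: prepend 's' → 'smslmaemu'
j=8: prepend 'x' → 'xsmslmaemu'

xsmslmaemu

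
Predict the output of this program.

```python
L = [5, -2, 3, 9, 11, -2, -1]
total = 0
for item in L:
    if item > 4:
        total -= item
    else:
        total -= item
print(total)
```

item=5: >4, total = 0-5 = -5
item=-2: not >4, total = (-5)-(-2) = -3
item=3: not >4, total = (-3)-3 = -6
item=9: >4, total = (-6)-9 = -15
item=11: >4, total = (-15)-11 = -26
item=-2: not >4, total = (-26)-(-2) = -24
item=-1: not >4, total = (-24)-(-1) = -23

-23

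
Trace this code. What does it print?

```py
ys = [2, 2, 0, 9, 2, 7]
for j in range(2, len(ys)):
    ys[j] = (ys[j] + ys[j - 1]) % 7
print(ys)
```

[2, 2, 2, 4, 6, 6]

j=2: ys[2] = (0+2)%7 = 2 → [2, 2, 2, 9, 2, 7]
j=3: ys[3] = (9+2)%7 = 4 → [2, 2, 2, 4, 2, 7]
j=4: ys[4] = (2+4)%7 = 6 → [2, 2, 2, 4, 6, 7]
j=5: ys[5] = (7+6)%7 = 6 → [2, 2, 2, 4, 6, 6]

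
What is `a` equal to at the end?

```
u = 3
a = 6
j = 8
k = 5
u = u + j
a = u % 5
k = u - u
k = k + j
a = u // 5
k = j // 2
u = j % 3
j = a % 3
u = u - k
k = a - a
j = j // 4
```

2

u = 3+8 = 11
a = 11%5 = 1
k = 11-11 = 0
k = 0+8 = 8
a = 11//5 = 2
k = 8//2 = 4
u = 8%3 = 2
j = 2%3 = 2
u = 2-4 = -2
k = 2-2 = 0
j = 2//4 = 0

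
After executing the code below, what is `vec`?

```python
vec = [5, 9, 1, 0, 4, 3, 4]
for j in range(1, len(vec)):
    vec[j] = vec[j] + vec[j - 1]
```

[5, 14, 15, 15, 19, 22, 26]

j=1: vec[1] = 9+5 = 14 → [5, 14, 1, 0, 4, 3, 4]
j=2: vec[2] = 1+14 = 15 → [5, 14, 15, 0, 4, 3, 4]
j=3: vec[3] = 0+15 = 15 → [5, 14, 15, 15, 4, 3, 4]
j=4: vec[4] = 4+15 = 19 → [5, 14, 15, 15, 19, 3, 4]
j=5: vec[5] = 3+19 = 22 → [5, 14, 15, 15, 19, 22, 4]
j=6: vec[6] = 4+22 = 26 → [5, 14, 15, 15, 19, 22, 26]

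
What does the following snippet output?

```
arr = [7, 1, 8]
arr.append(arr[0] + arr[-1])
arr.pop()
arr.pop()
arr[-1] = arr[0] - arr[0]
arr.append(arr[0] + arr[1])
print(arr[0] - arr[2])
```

0

append arr[0]+arr[-1] = 7+8 = 15 → [7, 1, 8, 15]
pop() removes 15 → [7, 1, 8]
pop() removes 8 → [7, 1]
arr[-1] = arr[0]-arr[0] = 7-7 = 0 → [7, 0]
append arr[0]+arr[1] = 7+0 = 7 → [7, 0, 7]
arr[0]-arr[2] = 7-7 = 0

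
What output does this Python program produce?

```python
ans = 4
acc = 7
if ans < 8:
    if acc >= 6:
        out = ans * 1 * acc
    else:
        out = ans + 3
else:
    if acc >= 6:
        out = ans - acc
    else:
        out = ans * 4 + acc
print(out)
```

ans=4, acc=7
ans < 8 is True; acc >= 6 is True
→ out = ans * 1 * acc = 28

28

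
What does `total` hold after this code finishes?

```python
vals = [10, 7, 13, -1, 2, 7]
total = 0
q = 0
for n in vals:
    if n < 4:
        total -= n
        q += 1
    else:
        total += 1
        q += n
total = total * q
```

n=10: not <4, total = 0+1 = 1; q=10
n=7: not <4, total = 1+1 = 2; q=17
n=13: not <4, total = 2+1 = 3; q=30
n=-1: <4, total = 3-(-1) = 4; q=31
n=2: <4, total = 4-2 = 2; q=32
n=7: not <4, total = 2+1 = 3; q=39
total*q = 3*39 = 117

117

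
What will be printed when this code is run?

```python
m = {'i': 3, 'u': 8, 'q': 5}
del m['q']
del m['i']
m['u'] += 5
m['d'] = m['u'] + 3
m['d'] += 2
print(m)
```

del 'q' → {'i': 3, 'u': 8}
del 'i' → {'u': 8}
m['u'] = 8+5 = 13 → {'u': 13}
m['d'] = m['u']+3 = 16 → {'u': 13, 'd': 16}
m['d'] = 16+2 = 18 → {'u': 13, 'd': 18}

{'u': 13, 'd': 18}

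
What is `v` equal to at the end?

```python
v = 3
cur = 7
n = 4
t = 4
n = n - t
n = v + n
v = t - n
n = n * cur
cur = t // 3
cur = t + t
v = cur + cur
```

16

n = 4-4 = 0
n = 3+0 = 3
v = 4-3 = 1
n = 3*7 = 21
cur = 4//3 = 1
cur = 4+4 = 8
v = 8+8 = 16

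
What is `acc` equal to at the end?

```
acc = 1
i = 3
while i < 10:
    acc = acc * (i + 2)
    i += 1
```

1663200

i=3: acc = 1*5 = 5
i=4: acc = 5*6 = 30
i=5: acc = 30*7 = 210
i=6: acc = 210*8 = 1680
i=7: acc = 1680*9 = 15120
i=8: acc = 15120*10 = 151200
i=9: acc = 151200*11 = 1663200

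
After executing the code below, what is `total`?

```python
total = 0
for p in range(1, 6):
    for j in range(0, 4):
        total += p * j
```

90

p=1,j=0: total = 0+0 = 0
p=1,j=1: total = 0+1 = 1
p=1,j=2: total = 1+2 = 3
p=1,j=3: total = 3+3 = 6
p=2,j=0: total = 6+0 = 6
p=2,j=1: total = 6+2 = 8
p=2,j=2: total = 8+4 = 12
p=2,j=3: total = 12+6 = 18
p=3,j=0: total = 18+0 = 18
p=3,j=1: total = 18+3 = 21
p=3,j=2: total = 21+6 = 27
p=3,j=3: total = 27+9 = 36
p=4,j=0: total = 36+0 = 36
p=4,j=1: total = 36+4 = 40
p=4,j=2: total = 40+8 = 48
p=4,j=3: total = 48+12 = 60
p=5,j=0: total = 60+0 = 60
p=5,j=1: total = 60+5 = 65
p=5,j=2: total = 65+10 = 75
p=5,j=3: total = 75+15 = 90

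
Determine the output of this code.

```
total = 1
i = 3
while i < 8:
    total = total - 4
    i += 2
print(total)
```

-11

i=3: total = 1-4 = -3
i=5: total = (-3)-4 = -7
i=7: total = (-7)-4 = -11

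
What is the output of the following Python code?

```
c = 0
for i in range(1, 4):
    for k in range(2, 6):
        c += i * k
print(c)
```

84

i=1,k=2: c = 0+2 = 2
i=1,k=3: c = 2+3 = 5
i=1,k=4: c = 5+4 = 9
i=1,k=5: c = 9+5 = 14
i=2,k=2: c = 14+4 = 18
i=2,k=3: c = 18+6 = 24
i=2,k=4: c = 24+8 = 32
i=2,k=5: c = 32+10 = 42
i=3,k=2: c = 42+6 = 48
i=3,k=3: c = 48+9 = 57
i=3,k=4: c = 57+12 = 69
i=3,k=5: c = 69+15 = 84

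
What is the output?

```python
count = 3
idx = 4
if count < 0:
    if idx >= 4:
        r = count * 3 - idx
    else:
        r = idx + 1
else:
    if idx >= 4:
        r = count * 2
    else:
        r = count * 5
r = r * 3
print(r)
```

18

count=3, idx=4
count < 0 is False; idx >= 4 is True
→ r = count * 2 = 6
r = 6*3 = 18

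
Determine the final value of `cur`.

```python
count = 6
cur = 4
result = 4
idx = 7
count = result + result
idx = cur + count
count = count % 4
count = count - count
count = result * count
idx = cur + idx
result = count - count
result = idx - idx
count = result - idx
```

count = 4+4 = 8
idx = 4+8 = 12
count = 8%4 = 0
count = 0-0 = 0
count = 4*0 = 0
idx = 4+12 = 16
result = 0-0 = 0
result = 16-16 = 0
count = 0-16 = -16

4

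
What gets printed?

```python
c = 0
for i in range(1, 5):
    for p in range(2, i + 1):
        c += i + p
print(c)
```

i=2,p=2: c = 0+4 = 4
i=3,p=2: c = 4+5 = 9
i=3,p=3: c = 9+6 = 15
i=4,p=2: c = 15+6 = 21
i=4,p=3: c = 21+7 = 28
i=4,p=4: c = 28+8 = 36

36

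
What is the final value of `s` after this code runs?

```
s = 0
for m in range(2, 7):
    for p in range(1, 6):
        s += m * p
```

m=2,p=1: s = 0+2 = 2
m=2,p=2: s = 2+4 = 6
m=2,p=3: s = 6+6 = 12
m=2,p=4: s = 12+8 = 20
m=2,p=5: s = 20+10 = 30
m=3,p=1: s = 30+3 = 33
m=3,p=2: s = 33+6 = 39
m=3,p=3: s = 39+9 = 48
m=3,p=4: s = 48+12 = 60
m=3,p=5: s = 60+15 = 75
m=4,p=1: s = 75+4 = 79
m=4,p=2: s = 79+8 = 87
m=4,p=3: s = 87+12 = 99
m=4,p=4: s = 99+16 = 115
m=4,p=5: s = 115+20 = 135
m=5,p=1: s = 135+5 = 140
m=5,p=2: s = 140+10 = 150
m=5,p=3: s = 150+15 = 165
m=5,p=4: s = 165+20 = 185
m=5,p=5: s = 185+25 = 210
m=6,p=1: s = 210+6 = 216
m=6,p=2: s = 216+12 = 228
m=6,p=3: s = 228+18 = 246
m=6,p=4: s = 246+24 = 270
m=6,p=5: s = 270+30 = 300

300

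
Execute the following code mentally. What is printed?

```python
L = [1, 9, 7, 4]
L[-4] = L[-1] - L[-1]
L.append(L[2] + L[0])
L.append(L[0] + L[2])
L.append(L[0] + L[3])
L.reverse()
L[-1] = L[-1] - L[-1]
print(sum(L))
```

38

L[-4] = L[-1]-L[-1] = 4-4 = 0 → [0, 9, 7, 4]
append L[2]+L[0] = 7+0 = 7 → [0, 9, 7, 4, 7]
append L[0]+L[2] = 0+7 = 7 → [0, 9, 7, 4, 7, 7]
append L[0]+L[3] = 0+4 = 4 → [0, 9, 7, 4, 7, 7, 4]
reverse → [4, 7, 7, 4, 7, 9, 0]
L[-1] = L[-1]-L[-1] = 0-0 = 0 → [4, 7, 7, 4, 7, 9, 0]
sum = 38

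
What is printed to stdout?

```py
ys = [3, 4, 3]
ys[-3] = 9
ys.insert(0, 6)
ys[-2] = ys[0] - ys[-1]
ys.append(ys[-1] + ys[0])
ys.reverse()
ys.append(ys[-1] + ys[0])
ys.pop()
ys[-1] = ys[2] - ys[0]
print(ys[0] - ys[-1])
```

15

ys[-3] = 9 → [9, 4, 3]
insert 6 at 0 → [6, 9, 4, 3]
ys[-2] = ys[0]-ys[-1] = 6-3 = 3 → [6, 9, 3, 3]
append ys[-1]+ys[0] = 3+6 = 9 → [6, 9, 3, 3, 9]
reverse → [9, 3, 3, 9, 6]
append ys[-1]+ys[0] = 6+9 = 15 → [9, 3, 3, 9, 6, 15]
pop() removes 15 → [9, 3, 3, 9, 6]
ys[-1] = ys[2]-ys[0] = 3-9 = -6 → [9, 3, 3, 9, -6]
ys[0]-ys[-1] = 9-(-6) = 15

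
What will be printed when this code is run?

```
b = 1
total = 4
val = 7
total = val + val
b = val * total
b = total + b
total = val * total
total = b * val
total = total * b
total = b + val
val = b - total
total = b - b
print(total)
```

total = 7+7 = 14
b = 7*14 = 98
b = 14+98 = 112
total = 7*14 = 98
total = 112*7 = 784
total = 784*112 = 87808
total = 112+7 = 119
val = 112-119 = -7
total = 112-112 = 0

0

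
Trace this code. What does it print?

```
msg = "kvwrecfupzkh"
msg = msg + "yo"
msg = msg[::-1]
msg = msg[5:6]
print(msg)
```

+ 'yo' → 'kvwrecfupzkhyo'
reverse → 'oyhkzpufcerwvk'
slice [5:6] → 'p'

p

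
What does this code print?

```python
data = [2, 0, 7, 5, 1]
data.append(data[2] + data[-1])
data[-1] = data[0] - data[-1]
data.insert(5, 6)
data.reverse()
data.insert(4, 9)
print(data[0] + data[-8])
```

append data[2]+data[-1] = 7+1 = 8 → [2, 0, 7, 5, 1, 8]
data[-1] = data[0]-data[-1] = 2-8 = -6 → [2, 0, 7, 5, 1, -6]
insert 6 at 5 → [2, 0, 7, 5, 1, 6, -6]
reverse → [-6, 6, 1, 5, 7, 0, 2]
insert 9 at 4 → [-6, 6, 1, 5, 9, 7, 0, 2]
data[0]+data[-8] = (-6)+(-6) = -12

-12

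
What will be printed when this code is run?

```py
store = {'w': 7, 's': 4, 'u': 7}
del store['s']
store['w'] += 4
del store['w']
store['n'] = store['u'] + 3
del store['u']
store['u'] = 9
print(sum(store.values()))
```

19

del 's' → {'w': 7, 'u': 7}
store['w'] = 7+4 = 11 → {'w': 11, 'u': 7}
del 'w' → {'u': 7}
store['n'] = store['u']+3 = 10 → {'u': 7, 'n': 10}
del 'u' → {'n': 10}
store['u'] = 9 → {'n': 10, 'u': 9}
sum of values = 19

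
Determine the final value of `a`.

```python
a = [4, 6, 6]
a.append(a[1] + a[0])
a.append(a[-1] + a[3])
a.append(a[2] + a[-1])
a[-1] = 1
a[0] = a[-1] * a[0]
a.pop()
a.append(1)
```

append a[1]+a[0] = 6+4 = 10 → [4, 6, 6, 10]
append a[-1]+a[3] = 10+10 = 20 → [4, 6, 6, 10, 20]
append a[2]+a[-1] = 6+20 = 26 → [4, 6, 6, 10, 20, 26]
a[-1] = 1 → [4, 6, 6, 10, 20, 1]
a[0] = a[-1]*a[0] = 1*4 = 4 → [4, 6, 6, 10, 20, 1]
pop() removes 1 → [4, 6, 6, 10, 20]
append 1 → [4, 6, 6, 10, 20, 1]

[4, 6, 6, 10, 20, 1]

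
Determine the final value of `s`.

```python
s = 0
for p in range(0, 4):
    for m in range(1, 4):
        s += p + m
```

42

p=0,m=1: s = 0+1 = 1
p=0,m=2: s = 1+2 = 3
p=0,m=3: s = 3+3 = 6
p=1,m=1: s = 6+2 = 8
p=1,m=2: s = 8+3 = 11
p=1,m=3: s = 11+4 = 15
p=2,m=1: s = 15+3 = 18
p=2,m=2: s = 18+4 = 22
p=2,m=3: s = 22+5 = 27
p=3,m=1: s = 27+4 = 31
p=3,m=2: s = 31+5 = 36
p=3,m=3: s = 36+6 = 42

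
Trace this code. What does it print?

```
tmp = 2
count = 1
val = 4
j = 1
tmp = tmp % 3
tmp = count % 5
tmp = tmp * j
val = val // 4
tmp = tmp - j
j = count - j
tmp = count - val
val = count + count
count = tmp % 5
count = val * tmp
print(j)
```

tmp = 2%3 = 2
tmp = 1%5 = 1
tmp = 1*1 = 1
val = 4//4 = 1
tmp = 1-1 = 0
j = 1-1 = 0
tmp = 1-1 = 0
val = 1+1 = 2
count = 0%5 = 0
count = 2*0 = 0

0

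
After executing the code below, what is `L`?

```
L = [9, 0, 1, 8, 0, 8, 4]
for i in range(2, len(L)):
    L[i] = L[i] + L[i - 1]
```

[9, 0, 1, 9, 9, 17, 21]

i=2: L[2] = 1+0 = 1 → [9, 0, 1, 8, 0, 8, 4]
i=3: L[3] = 8+1 = 9 → [9, 0, 1, 9, 0, 8, 4]
i=4: L[4] = 0+9 = 9 → [9, 0, 1, 9, 9, 8, 4]
i=5: L[5] = 8+9 = 17 → [9, 0, 1, 9, 9, 17, 4]
i=6: L[6] = 4+17 = 21 → [9, 0, 1, 9, 9, 17, 21]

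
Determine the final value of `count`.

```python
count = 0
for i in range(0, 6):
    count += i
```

15

i=0: count = 0+0 = 0
i=1: count = 0+1 = 1
i=2: count = 1+2 = 3
i=3: count = 3+3 = 6
i=4: count = 6+4 = 10
i=5: count = 10+5 = 15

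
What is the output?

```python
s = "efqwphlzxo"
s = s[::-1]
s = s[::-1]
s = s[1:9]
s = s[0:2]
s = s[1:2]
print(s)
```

q

reverse → 'oxzlhpwqfe'
reverse → 'efqwphlzxo'
slice [1:9] → 'fqwphlzx'
slice [0:2] → 'fq'
slice [1:2] → 'q'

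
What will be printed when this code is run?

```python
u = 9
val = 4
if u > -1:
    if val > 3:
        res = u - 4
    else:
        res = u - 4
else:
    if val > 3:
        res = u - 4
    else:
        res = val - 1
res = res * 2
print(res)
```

10

u=9, val=4
u > -1 is True; val > 3 is True
→ res = u - 4 = 5
res = 5*2 = 10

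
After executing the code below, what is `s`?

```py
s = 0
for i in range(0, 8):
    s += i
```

28

i=0: s = 0+0 = 0
i=1: s = 0+1 = 1
i=2: s = 1+2 = 3
i=3: s = 3+3 = 6
i=4: s = 6+4 = 10
i=5: s = 10+5 = 15
i=6: s = 15+6 = 21
i=7: s = 21+7 = 28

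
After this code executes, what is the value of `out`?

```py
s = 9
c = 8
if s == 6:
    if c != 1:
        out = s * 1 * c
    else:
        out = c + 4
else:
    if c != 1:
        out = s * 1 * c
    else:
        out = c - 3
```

72

s=9, c=8
s == 6 is False; c != 1 is True
→ out = s * 1 * c = 72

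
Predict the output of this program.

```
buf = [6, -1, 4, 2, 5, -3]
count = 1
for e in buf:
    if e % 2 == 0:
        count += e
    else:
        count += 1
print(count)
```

e=6: even, count = 1+6 = 7
e=-1: not even, count = 7+1 = 8
e=4: even, count = 8+4 = 12
e=2: even, count = 12+2 = 14
e=5: not even, count = 14+1 = 15
e=-3: not even, count = 15+1 = 16

16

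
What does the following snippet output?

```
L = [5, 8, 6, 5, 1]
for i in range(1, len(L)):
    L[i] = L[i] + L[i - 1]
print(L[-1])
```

25

i=1: L[1] = 8+5 = 13 → [5, 13, 6, 5, 1]
i=2: L[2] = 6+13 = 19 → [5, 13, 19, 5, 1]
i=3: L[3] = 5+19 = 24 → [5, 13, 19, 24, 1]
i=4: L[4] = 1+24 = 25 → [5, 13, 19, 24, 25]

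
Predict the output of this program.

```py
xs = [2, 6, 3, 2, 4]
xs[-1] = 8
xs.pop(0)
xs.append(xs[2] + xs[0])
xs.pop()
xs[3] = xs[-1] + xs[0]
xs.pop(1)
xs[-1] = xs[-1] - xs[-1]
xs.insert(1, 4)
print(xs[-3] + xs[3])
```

4

xs[-1] = 8 → [2, 6, 3, 2, 8]
pop(0) removes 2 → [6, 3, 2, 8]
append xs[2]+xs[0] = 2+6 = 8 → [6, 3, 2, 8, 8]
pop() removes 8 → [6, 3, 2, 8]
xs[3] = xs[-1]+xs[0] = 8+6 = 14 → [6, 3, 2, 14]
pop(1) removes 3 → [6, 2, 14]
xs[-1] = xs[-1]-xs[-1] = 14-14 = 0 → [6, 2, 0]
insert 4 at 1 → [6, 4, 2, 0]
xs[-3]+xs[3] = 4+0 = 4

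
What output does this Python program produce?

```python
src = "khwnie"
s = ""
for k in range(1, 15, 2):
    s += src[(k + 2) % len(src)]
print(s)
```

nehnehn

k=1: add src[3]='n' → 'n'
k=3: add src[5]='e' → 'ne'
k=5: add src[1]='h' → 'neh'
k=7: add src[3]='n' → 'nehn'
k=9: add src[5]='e' → 'nehne'
k=11: add src[1]='h' → 'nehneh'
k=13: add src[3]='n' → 'nehnehn'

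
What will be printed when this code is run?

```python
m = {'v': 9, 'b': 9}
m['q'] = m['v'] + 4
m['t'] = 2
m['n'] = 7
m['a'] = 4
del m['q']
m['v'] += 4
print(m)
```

{'v': 13, 'b': 9, 't': 2, 'n': 7, 'a': 4}

m['q'] = m['v']+4 = 13 → {'v': 9, 'b': 9, 'q': 13}
m['t'] = 2 → {'v': 9, 'b': 9, 'q': 13, 't': 2}
m['n'] = 7 → {'v': 9, 'b': 9, 'q': 13, 't': 2, 'n': 7}
m['a'] = 4 → {'v': 9, 'b': 9, 'q': 13, 't': 2, 'n': 7, 'a': 4}
del 'q' → {'v': 9, 'b': 9, 't': 2, 'n': 7, 'a': 4}
m['v'] = 9+4 = 13 → {'v': 13, 'b': 9, 't': 2, 'n': 7, 'a': 4}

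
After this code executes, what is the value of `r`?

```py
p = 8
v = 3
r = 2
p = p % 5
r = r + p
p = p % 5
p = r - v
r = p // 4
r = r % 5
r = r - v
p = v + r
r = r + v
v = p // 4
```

0

p = 8%5 = 3
r = 2+3 = 5
p = 3%5 = 3
p = 5-3 = 2
r = 2//4 = 0
r = 0%5 = 0
r = 0-3 = -3
p = 3+(-3) = 0
r = (-3)+3 = 0
v = 0//4 = 0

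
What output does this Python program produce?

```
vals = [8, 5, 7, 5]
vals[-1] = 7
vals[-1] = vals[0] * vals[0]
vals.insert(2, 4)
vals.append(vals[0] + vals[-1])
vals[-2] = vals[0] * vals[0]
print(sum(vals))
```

vals[-1] = 7 → [8, 5, 7, 7]
vals[-1] = vals[0]*vals[0] = 8*8 = 64 → [8, 5, 7, 64]
insert 4 at 2 → [8, 5, 4, 7, 64]
append vals[0]+vals[-1] = 8+64 = 72 → [8, 5, 4, 7, 64, 72]
vals[-2] = vals[0]*vals[0] = 8*8 = 64 → [8, 5, 4, 7, 64, 72]
sum = 160

160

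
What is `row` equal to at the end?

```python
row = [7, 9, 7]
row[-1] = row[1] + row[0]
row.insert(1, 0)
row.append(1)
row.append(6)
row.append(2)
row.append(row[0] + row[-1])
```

row[-1] = row[1]+row[0] = 9+7 = 16 → [7, 9, 16]
insert 0 at 1 → [7, 0, 9, 16]
append 1 → [7, 0, 9, 16, 1]
append 6 → [7, 0, 9, 16, 1, 6]
append 2 → [7, 0, 9, 16, 1, 6, 2]
append row[0]+row[-1] = 7+2 = 9 → [7, 0, 9, 16, 1, 6, 2, 9]

[7, 0, 9, 16, 1, 6, 2, 9]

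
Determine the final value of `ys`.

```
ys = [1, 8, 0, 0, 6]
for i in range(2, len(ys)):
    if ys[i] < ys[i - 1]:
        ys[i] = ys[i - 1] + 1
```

[1, 8, 9, 10, 11]

i=2: 0<8, ys[2] = 8+1 = 9 → [1, 8, 9, 0, 6]
i=3: 0<9, ys[3] = 9+1 = 10 → [1, 8, 9, 10, 6]
i=4: 6<10, ys[4] = 10+1 = 11 → [1, 8, 9, 10, 11]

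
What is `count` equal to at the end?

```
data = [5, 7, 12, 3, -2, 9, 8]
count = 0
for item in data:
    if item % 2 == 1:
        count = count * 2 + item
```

item=5: odd, count = 0*2+5 = 5
item=7: odd, count = 5*2+7 = 17
item=12: not odd
item=3: odd, count = 17*2+3 = 37
item=-2: not odd
item=9: odd, count = 37*2+9 = 83
item=8: not odd

83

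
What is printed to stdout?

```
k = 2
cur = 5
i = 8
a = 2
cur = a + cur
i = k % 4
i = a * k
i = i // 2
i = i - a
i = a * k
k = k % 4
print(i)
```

cur = 2+5 = 7
i = 2%4 = 2
i = 2*2 = 4
i = 4//2 = 2
i = 2-2 = 0
i = 2*2 = 4
k = 2%4 = 2

4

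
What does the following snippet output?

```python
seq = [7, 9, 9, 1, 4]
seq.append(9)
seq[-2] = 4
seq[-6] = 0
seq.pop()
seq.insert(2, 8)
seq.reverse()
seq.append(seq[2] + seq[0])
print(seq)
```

[4, 1, 9, 8, 9, 0, 13]

append 9 → [7, 9, 9, 1, 4, 9]
seq[-2] = 4 → [7, 9, 9, 1, 4, 9]
seq[-6] = 0 → [0, 9, 9, 1, 4, 9]
pop() removes 9 → [0, 9, 9, 1, 4]
insert 8 at 2 → [0, 9, 8, 9, 1, 4]
reverse → [4, 1, 9, 8, 9, 0]
append seq[2]+seq[0] = 9+4 = 13 → [4, 1, 9, 8, 9, 0, 13]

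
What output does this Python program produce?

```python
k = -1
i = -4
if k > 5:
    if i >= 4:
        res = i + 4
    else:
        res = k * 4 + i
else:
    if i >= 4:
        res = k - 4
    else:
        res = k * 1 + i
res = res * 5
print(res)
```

k=-1, i=-4
k > 5 is False; i >= 4 is False
→ res = k * 1 + i = -5
res = (-5)*5 = -25

-25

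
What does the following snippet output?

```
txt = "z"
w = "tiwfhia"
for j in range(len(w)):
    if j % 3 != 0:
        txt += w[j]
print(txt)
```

j=0: skip
j=1: add 'i' → 'zi'
j=2: add 'w' → 'ziw'
j=3: skip
j=4: add 'h' → 'ziwh'
j=5: add 'i' → 'ziwhi'
j=6: skip

ziwhi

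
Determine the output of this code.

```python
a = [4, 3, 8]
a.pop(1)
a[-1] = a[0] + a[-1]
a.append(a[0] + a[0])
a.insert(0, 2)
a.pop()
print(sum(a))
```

pop(1) removes 3 → [4, 8]
a[-1] = a[0]+a[-1] = 4+8 = 12 → [4, 12]
append a[0]+a[0] = 4+4 = 8 → [4, 12, 8]
insert 2 at 0 → [2, 4, 12, 8]
pop() removes 8 → [2, 4, 12]
sum = 18

18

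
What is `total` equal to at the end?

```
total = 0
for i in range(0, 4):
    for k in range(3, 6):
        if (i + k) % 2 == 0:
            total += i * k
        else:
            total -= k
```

16

i=0,k=3: odd sum, total = 0-3 = -3
i=0,k=4: even sum, total = (-3)+0 = -3
i=0,k=5: odd sum, total = (-3)-5 = -8
i=1,k=3: even sum, total = (-8)+3 = -5
i=1,k=4: odd sum, total = (-5)-4 = -9
i=1,k=5: even sum, total = (-9)+5 = -4
i=2,k=3: odd sum, total = (-4)-3 = -7
i=2,k=4: even sum, total = (-7)+8 = 1
i=2,k=5: odd sum, total = 1-5 = -4
i=3,k=3: even sum, total = (-4)+9 = 5
i=3,k=4: odd sum, total = 5-4 = 1
i=3,k=5: even sum, total = 1+15 = 16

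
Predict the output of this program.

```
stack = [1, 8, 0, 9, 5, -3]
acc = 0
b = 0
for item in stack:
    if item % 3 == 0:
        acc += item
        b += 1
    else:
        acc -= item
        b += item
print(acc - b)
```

item=1: not %3==0, acc = 0-1 = -1; b=1
item=8: not %3==0, acc = (-1)-8 = -9; b=9
item=0: %3==0, acc = (-9)+0 = -9; b=10
item=9: %3==0, acc = (-9)+9 = 0; b=11
item=5: not %3==0, acc = 0-5 = -5; b=16
item=-3: %3==0, acc = (-5)+(-3) = -8; b=17
acc-b = (-8)-17 = -25

-25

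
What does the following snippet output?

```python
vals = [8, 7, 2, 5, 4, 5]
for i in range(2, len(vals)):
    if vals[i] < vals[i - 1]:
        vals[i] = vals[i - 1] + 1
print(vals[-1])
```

i=2: 2<7, vals[2] = 7+1 = 8 → [8, 7, 8, 5, 4, 5]
i=3: 5<8, vals[3] = 8+1 = 9 → [8, 7, 8, 9, 4, 5]
i=4: 4<9, vals[4] = 9+1 = 10 → [8, 7, 8, 9, 10, 5]
i=5: 5<10, vals[5] = 10+1 = 11 → [8, 7, 8, 9, 10, 11]

11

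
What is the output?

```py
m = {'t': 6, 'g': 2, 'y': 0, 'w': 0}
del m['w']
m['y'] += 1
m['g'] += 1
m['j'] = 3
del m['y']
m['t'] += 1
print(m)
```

{'t': 7, 'g': 3, 'j': 3}

del 'w' → {'t': 6, 'g': 2, 'y': 0}
m['y'] = 0+1 = 1 → {'t': 6, 'g': 2, 'y': 1}
m['g'] = 2+1 = 3 → {'t': 6, 'g': 3, 'y': 1}
m['j'] = 3 → {'t': 6, 'g': 3, 'y': 1, 'j': 3}
del 'y' → {'t': 6, 'g': 3, 'j': 3}
m['t'] = 6+1 = 7 → {'t': 7, 'g': 3, 'j': 3}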